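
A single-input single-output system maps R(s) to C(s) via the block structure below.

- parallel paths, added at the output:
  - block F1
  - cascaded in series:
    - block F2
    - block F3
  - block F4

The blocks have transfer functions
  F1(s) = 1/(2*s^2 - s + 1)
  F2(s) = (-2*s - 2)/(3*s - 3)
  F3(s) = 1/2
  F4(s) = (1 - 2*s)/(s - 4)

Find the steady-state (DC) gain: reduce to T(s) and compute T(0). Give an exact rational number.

Step 1: combine F2, F3 in series: (-s - 1)/(3*s - 3)
Step 2: parallel reduction of F1, (F2*F3), F4: (-14*s^4 + 31*s^3 - 14*s^2 - 4*s + 13)/(6*s^4 - 33*s^3 + 42*s^2 - 27*s + 12)
The step-2 result is T(s). Setting s = 0: T(0) = 13/12.

Final answer: 13/12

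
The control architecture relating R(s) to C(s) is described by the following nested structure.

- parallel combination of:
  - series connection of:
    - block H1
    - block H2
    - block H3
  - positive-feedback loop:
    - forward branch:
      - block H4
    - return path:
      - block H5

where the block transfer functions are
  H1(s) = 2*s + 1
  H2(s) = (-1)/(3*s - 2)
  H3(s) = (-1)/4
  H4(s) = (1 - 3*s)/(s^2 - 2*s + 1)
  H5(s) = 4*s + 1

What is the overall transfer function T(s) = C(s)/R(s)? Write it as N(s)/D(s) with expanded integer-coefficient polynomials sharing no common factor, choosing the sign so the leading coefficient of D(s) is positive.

Answer: (26*s^3 - 29*s^2 + 33*s - 8)/(156*s^3 - 140*s^2 + 24*s)

Working:
1. combine H1, H2, H3 in series = (2*s + 1)/(12*s - 8)
2. apply the feedback formula to H4, H5 = (1 - 3*s)/(13*s^2 - 3*s)
3. parallel reduction of (H1*H2*H3), [H4/(1-H4*H5)] - this is the overall T(s), already in the required normalized form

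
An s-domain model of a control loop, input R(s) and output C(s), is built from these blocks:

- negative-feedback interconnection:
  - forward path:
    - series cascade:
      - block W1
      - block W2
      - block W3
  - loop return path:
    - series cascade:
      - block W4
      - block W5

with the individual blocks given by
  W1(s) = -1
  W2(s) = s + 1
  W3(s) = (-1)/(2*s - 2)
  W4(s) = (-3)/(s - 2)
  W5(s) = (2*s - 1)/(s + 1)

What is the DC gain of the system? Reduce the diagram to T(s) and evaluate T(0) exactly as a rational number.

First reduce the diagram to T(s).

(1) multiply W1, W2, W3 (series); result (s + 1)/(2*s - 2)
(2) reduce the series chain W4, W5; result (3 - 6*s)/(s^2 - s - 2)
(3) reduce the feedback loop with forward (W1*W2*W3) and return (W4*W5); result (s^2 - s - 2)/(2*s^2 - 12*s + 7)
The step-3 result is T(s). Setting s = 0: T(0) = -2/7.

Answer: -2/7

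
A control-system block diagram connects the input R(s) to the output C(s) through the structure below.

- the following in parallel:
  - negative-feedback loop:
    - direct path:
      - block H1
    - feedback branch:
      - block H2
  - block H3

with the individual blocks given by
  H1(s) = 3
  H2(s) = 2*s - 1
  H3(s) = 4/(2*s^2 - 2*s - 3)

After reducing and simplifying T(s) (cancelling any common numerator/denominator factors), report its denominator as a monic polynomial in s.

Step 1. feedback reduction of H1, H2; result 3/(6*s - 2)
Step 2. combine [H1/(1+H1*H2)], H3 in parallel; result (6*s^2 + 18*s - 17)/(12*s^3 - 16*s^2 - 14*s + 6)
The result of step 2 is T(s) in lowest terms. Its denominator has leading coefficient 12; dividing the denominator through by 12 makes it monic.

Therefore the answer is s^3 - 4*s^2/3 - 7*s/6 + 1/2.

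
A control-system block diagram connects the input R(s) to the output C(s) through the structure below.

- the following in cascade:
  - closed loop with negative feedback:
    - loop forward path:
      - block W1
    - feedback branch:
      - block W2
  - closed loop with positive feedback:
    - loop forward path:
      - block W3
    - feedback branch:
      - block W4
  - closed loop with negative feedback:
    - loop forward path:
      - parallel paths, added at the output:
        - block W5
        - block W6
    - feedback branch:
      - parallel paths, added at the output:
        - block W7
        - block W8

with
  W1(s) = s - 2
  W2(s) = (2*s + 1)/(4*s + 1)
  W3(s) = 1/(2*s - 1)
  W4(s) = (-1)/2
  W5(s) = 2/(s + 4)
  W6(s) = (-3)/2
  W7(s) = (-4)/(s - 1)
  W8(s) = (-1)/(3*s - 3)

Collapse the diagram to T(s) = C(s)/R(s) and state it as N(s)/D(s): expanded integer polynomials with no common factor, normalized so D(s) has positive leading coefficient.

Step 1 - reduce the feedback loop with forward W1 and return W2 -> (4*s^2 - 7*s - 2)/(2*s^2 + s - 1)
Step 2 - close the feedback loop around W3, W4 -> 2/(4*s - 1)
Step 3 - add W5, W6 (parallel) -> (-3*s - 8)/(2*s + 8)
Step 4 - add W7, W8 (parallel) -> (-13)/(3*s - 3)
Step 5 - feedback reduction of (W5+W6), (W7+W8) -> (-9*s^2 - 15*s + 24)/(6*s^2 + 57*s + 80)
Step 6 - multiply [W1/(1+W1*W2)], [W3/(1-W3*W4)], [(W5+W6)/(1+(W5+W6)*(W7+W8))] (series), which is the overall transfer function T(s) = C(s)/R(s) in lowest terms

Hence the answer: (-72*s^4 + 6*s^3 + 438*s^2 - 276*s - 96)/(48*s^5 + 468*s^4 + 724*s^3 - 119*s^2 - 343*s + 80)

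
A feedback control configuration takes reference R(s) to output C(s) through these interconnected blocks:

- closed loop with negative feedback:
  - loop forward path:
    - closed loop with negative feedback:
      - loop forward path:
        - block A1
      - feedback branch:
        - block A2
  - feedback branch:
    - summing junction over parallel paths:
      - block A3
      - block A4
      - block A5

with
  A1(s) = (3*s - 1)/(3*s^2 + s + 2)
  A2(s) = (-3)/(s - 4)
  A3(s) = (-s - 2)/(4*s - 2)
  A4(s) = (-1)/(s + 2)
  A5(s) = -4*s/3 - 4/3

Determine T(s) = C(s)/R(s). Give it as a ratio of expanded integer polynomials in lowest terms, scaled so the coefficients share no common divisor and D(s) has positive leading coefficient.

First reduce the diagram to T(s).

Step 1: close the feedback loop around A1, A2, giving (3*s^2 - 13*s + 4)/(3*s^3 - 11*s^2 - 11*s - 5)
Step 2: reduce the parallel group A3, A4, A5, giving (-16*s^3 - 43*s^2 - 32*s + 10)/(12*s^2 + 18*s - 12)
Step 3: close the feedback loop around [A1/(1+A1*A2)], (A3+A4+A5), which is the overall transfer function T(s) = C(s)/R(s) in lowest terms

Answer: (-36*s^4 + 102*s^3 + 222*s^2 - 228*s + 48)/(12*s^5 - s^4 - 33*s^3 - 148*s^2 + 216*s - 100)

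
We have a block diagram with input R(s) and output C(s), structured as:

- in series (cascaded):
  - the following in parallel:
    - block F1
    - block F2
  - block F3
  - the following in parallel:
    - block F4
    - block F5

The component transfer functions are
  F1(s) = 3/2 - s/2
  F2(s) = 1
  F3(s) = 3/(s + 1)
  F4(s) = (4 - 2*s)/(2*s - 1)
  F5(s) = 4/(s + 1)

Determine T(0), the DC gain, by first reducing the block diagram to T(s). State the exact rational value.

The answer is 0.

Reasoning:
[1] reduce the parallel group F1, F2 -> 5/2 - s/2
[2] reduce the parallel group F4, F5 -> (-2*s^2 + 10*s)/(2*s^2 + s - 1)
[3] reduce the series chain (F1+F2), F3, (F4+F5) -> (3*s^3 - 30*s^2 + 75*s)/(2*s^3 + 3*s^2 - 1)
That last expression is T(s); at s = 0 only the constant terms survive, so T(0) = 0/(-1) = 0.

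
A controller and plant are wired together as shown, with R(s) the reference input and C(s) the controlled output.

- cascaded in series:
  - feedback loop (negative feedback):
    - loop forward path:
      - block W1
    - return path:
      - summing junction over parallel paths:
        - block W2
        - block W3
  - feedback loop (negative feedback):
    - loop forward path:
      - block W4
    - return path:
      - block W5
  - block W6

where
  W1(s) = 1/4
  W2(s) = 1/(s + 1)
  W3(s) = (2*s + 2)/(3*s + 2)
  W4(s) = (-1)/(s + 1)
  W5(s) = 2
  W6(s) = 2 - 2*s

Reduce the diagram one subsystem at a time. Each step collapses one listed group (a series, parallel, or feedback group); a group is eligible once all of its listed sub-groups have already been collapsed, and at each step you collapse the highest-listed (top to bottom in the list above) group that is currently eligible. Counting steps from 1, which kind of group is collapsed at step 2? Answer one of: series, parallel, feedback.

Reducing step by step:

Step 1 - combine W2, W3 in parallel
Step 2 - apply the feedback formula to W1, (W2+W3)
Step 3 - collapse the loop (W4 forward, W5 return)
Step 4 - series reduction of [W1/(1+W1*(W2+W3))], [W4/(1+W4*W5)], W6
So the answer for step 2 is feedback.

Answer: feedback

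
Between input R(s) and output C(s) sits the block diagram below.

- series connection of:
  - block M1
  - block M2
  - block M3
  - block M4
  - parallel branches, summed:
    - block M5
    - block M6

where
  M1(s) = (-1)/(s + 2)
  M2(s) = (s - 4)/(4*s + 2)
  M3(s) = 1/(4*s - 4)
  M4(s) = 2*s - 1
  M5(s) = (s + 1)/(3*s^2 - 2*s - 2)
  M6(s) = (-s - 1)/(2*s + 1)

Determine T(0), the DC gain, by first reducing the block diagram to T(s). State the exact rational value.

Step 1: parallel reduction of M5, M6; result (-3*s^3 + s^2 + 7*s + 3)/(6*s^3 - s^2 - 6*s - 2)
Step 2: reduce the series chain M1, M2, M3, M4, (M5+M6); result (6*s^5 - 29*s^4 + 7*s^3 + 53*s^2 - s - 12)/(96*s^6 + 128*s^5 - 264*s^4 - 248*s^3 + 112*s^2 + 144*s + 32)
DC gain: substitute s = 0 into T(s) from step 2: T(0) = -12/32 = -3/8.

Hence the answer: -3/8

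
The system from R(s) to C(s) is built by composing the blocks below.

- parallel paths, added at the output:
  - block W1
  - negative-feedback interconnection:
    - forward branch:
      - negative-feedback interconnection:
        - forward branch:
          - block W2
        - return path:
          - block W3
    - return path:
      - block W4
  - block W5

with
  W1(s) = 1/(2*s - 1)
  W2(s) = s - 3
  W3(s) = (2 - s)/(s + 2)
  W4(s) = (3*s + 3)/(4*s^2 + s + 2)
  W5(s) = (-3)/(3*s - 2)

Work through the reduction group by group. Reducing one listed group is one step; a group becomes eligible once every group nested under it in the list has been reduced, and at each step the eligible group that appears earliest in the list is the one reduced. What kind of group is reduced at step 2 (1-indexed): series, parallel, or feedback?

Step 1 - apply the feedback formula to W2, W3
Step 2 - close the feedback loop around [W2/(1+W2*W3)], W4
Step 3 - reduce the parallel group W1, [[W2/(1+W2*W3)]/(1+[W2/(1+W2*W3)]*W4)], W5
At step 2 the group reduced is feedback.

Final answer: feedback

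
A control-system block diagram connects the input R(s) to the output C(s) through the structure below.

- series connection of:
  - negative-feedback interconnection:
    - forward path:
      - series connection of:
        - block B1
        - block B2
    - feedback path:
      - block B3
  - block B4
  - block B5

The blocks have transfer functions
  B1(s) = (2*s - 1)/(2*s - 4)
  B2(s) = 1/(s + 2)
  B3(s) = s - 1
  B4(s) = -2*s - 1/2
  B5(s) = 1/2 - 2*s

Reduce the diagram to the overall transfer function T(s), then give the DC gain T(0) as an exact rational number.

Step 1. reduce the series chain B1, B2 = (2*s - 1)/(2*s^2 - 8)
Step 2. feedback reduction of (B1*B2), B3 = (2*s - 1)/(4*s^2 - 3*s - 7)
Step 3. cascade [(B1*B2)/(1+(B1*B2)*B3)], B4, B5 = (32*s^3 - 16*s^2 - 2*s + 1)/(16*s^2 - 12*s - 28)
Evaluating the step-3 result (the overall T(s)) at s = 0 gives T(0) = 1/(-28) = -1/28.

Hence the answer: -1/28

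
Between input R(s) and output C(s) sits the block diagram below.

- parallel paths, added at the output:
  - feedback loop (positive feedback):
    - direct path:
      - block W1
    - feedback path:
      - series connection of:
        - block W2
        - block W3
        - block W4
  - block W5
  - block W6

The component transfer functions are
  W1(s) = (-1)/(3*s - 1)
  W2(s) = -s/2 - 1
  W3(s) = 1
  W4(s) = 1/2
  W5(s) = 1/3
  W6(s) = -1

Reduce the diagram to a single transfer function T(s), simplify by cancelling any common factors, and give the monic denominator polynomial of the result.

Answer: s - 6/11

Working:
(1) series reduction of W2, W3, W4; result -s/4 - 1/2
(2) close the feedback loop around W1, (W2*W3*W4); result (-4)/(11*s - 6)
(3) reduce the parallel group [W1/(1-W1*(W2*W3*W4))], W5, W6; result (-22*s)/(33*s - 18)
Step 3 gives the fully reduced T(s), with no common factor left to cancel. The denominator's leading coefficient is 33, so divide each of its coefficients by 33 to get the monic form.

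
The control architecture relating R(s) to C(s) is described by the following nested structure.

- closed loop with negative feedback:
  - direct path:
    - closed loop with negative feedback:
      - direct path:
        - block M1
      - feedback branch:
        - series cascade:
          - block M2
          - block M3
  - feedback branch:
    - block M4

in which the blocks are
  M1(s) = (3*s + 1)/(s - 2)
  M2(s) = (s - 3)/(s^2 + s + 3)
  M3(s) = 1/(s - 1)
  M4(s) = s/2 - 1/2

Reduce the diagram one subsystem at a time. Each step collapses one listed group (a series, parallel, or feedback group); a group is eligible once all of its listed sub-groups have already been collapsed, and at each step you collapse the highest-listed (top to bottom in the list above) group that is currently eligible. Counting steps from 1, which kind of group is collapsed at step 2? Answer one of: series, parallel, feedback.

[1] reduce the series chain M2, M3
[2] close the feedback loop around M1, (M2*M3)
[3] close the feedback loop around [M1/(1+M1*(M2*M3))], M4
The group at step 2 is a feedback group.

Answer: feedback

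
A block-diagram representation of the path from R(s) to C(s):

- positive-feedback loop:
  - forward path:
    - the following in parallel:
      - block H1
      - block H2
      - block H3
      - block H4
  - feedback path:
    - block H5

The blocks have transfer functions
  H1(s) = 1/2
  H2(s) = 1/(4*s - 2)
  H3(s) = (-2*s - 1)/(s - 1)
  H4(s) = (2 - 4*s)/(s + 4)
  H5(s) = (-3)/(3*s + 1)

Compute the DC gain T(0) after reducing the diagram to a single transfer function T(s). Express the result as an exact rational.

The answer is 3/11.

Reasoning:
[1] add H1, H2, H3, H4 (parallel); result (-11*s^3 + 3*s^2 - 13*s + 6)/(2*s^3 + 5*s^2 - 11*s + 4)
[2] feedback reduction of (H1+H2+H3+H4), H5; result (-33*s^4 - 2*s^3 - 36*s^2 + 5*s + 6)/(6*s^4 - 16*s^3 - 19*s^2 - 38*s + 22)
DC gain: substitute s = 0 into T(s) from step 2: T(0) = 6/22 = 3/11.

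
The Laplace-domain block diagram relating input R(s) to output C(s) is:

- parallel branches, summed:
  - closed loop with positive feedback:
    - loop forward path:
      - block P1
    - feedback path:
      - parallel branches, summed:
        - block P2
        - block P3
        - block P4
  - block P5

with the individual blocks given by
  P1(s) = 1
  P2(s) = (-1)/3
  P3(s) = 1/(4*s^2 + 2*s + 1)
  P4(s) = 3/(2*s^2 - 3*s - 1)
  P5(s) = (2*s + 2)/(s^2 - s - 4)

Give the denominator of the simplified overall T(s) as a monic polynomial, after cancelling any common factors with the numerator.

[1] combine P2, P3, P4 in parallel; result (-8*s^4 + 8*s^3 + 50*s^2 + 14*s + 7)/(24*s^4 - 24*s^3 - 24*s^2 - 15*s - 3)
[2] feedback reduction of P1, (P2+P3+P4); result (24*s^4 - 24*s^3 - 24*s^2 - 15*s - 3)/(32*s^4 - 32*s^3 - 74*s^2 - 29*s - 10)
[3] sum the parallel branches [P1/(1-P1*(P2+P3+P4))], P5; result (24*s^6 + 16*s^5 - 96*s^4 - 107*s^3 - 98*s^2 - 15*s - 8)/(32*s^6 - 64*s^5 - 170*s^4 + 173*s^3 + 315*s^2 + 126*s + 40)
T(s) is the step-3 result (common factors already cancelled). Leading coefficient of the denominator: 32. Divide through by 32 for the monic polynomial.

Final answer: s^6 - 2*s^5 - 85*s^4/16 + 173*s^3/32 + 315*s^2/32 + 63*s/16 + 5/4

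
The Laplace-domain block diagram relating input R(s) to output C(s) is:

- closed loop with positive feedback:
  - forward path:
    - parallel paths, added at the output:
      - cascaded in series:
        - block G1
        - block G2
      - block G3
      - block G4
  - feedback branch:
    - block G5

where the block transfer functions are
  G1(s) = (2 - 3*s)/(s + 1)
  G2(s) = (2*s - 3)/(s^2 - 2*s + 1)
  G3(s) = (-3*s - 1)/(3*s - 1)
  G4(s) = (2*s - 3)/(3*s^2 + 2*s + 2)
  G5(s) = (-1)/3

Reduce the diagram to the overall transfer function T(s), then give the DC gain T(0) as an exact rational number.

Step 1: combine G1, G2 in series = (-6*s^2 + 13*s - 6)/(s^3 - s^2 - s + 1)
Step 2: combine (G1*G2), G3, G4 in parallel = (-9*s^6 - 48*s^5 + 92*s^4 - 25*s^3 + 61*s^2 - 70*s + 13)/(9*s^6 - 6*s^5 - 8*s^4 + s^2 + 6*s - 2)
Step 3: feedback reduction of ((G1*G2)+G3+G4), G5 = (-27*s^6 - 144*s^5 + 276*s^4 - 75*s^3 + 183*s^2 - 210*s + 39)/(18*s^6 - 66*s^5 + 68*s^4 - 25*s^3 + 64*s^2 - 52*s + 7)
The step-3 result is T(s). Setting s = 0: T(0) = 39/7.

Answer: 39/7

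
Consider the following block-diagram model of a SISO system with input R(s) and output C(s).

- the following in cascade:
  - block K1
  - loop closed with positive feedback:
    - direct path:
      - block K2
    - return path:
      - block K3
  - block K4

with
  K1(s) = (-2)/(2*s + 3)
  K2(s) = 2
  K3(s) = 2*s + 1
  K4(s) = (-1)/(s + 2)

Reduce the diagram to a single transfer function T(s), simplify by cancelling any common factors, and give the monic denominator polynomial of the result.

Step 1. close the feedback loop around K2, K3 gives (-2)/(4*s + 1)
Step 2. combine K1, [K2/(1-K2*K3)], K4 in series gives (-4)/(8*s^3 + 30*s^2 + 31*s + 6)
The result of step 2 is T(s) in lowest terms. Its denominator has leading coefficient 8; dividing the denominator through by 8 makes it monic.

Final answer: s^3 + 15*s^2/4 + 31*s/8 + 3/4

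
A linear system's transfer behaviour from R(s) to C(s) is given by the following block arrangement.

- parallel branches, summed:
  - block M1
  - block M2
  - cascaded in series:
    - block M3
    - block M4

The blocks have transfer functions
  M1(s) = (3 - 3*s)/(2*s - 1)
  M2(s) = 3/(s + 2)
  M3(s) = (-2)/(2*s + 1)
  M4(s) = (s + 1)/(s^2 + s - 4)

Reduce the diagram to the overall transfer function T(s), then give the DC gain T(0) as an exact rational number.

Reducing step by step:

1. multiply M3, M4 (series) gives (-2*s - 2)/(2*s^3 + 3*s^2 - 7*s - 4)
2. combine M1, M2, (M3*M4) in parallel gives (-6*s^5 - 3*s^4 + 32*s^3 - 10*s^2 - 35*s - 8)/(4*s^5 + 12*s^4 - 9*s^3 - 35*s^2 + 2*s + 8)
DC gain: substitute s = 0 into T(s) from step 2: T(0) = -8/8 = -1.

Answer: -1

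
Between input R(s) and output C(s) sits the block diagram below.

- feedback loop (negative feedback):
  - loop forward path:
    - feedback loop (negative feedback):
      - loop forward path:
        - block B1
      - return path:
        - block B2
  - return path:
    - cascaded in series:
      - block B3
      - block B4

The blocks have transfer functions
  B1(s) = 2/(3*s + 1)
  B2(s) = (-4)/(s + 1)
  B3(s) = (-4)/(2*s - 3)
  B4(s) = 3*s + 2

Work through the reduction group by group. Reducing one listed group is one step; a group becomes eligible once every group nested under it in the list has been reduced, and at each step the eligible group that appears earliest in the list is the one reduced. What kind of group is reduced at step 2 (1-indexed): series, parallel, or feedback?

1. apply the feedback formula to B1, B2
2. cascade B3, B4
3. collapse the loop ([B1/(1+B1*B2)] forward, (B3*B4) return)
So the answer for step 2 is series.

Therefore the answer is series.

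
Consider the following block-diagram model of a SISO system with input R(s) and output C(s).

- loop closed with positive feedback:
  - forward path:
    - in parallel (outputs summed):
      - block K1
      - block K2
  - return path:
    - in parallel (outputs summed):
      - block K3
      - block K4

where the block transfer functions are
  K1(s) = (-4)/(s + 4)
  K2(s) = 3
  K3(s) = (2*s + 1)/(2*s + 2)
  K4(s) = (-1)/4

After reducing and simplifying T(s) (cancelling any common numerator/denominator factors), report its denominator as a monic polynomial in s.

First reduce the diagram to T(s).

1. combine K1, K2 in parallel, giving (3*s + 8)/(s + 4)
2. parallel reduction of K3, K4, giving (3*s + 1)/(4*s + 4)
3. apply the feedback formula to (K1+K2), (K3+K4), giving (-12*s^2 - 44*s - 32)/(5*s^2 + 7*s - 8)
No further cancellation is possible in the step-3 result, so that is T(s). Its denominator becomes monic after dividing by the leading coefficient 5.

Answer: s^2 + 7*s/5 - 8/5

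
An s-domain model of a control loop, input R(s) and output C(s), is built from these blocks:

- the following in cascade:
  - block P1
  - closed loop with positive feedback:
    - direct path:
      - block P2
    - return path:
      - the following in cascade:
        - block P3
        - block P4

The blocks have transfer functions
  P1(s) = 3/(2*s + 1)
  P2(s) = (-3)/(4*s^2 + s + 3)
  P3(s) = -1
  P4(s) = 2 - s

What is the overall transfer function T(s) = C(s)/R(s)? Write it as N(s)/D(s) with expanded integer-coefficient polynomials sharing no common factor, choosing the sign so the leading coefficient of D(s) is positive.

Answer: (-9)/(8*s^3 + 12*s^2 - 2*s - 3)

Working:
(1) combine P3, P4 in series; result s - 2
(2) reduce the feedback loop with forward P2 and return (P3*P4); result (-3)/(4*s^2 + 4*s - 3)
(3) combine P1, [P2/(1-P2*(P3*P4))] in series; the result is T(s) itself (integer coefficients, no common factor, positive leading denominator coefficient)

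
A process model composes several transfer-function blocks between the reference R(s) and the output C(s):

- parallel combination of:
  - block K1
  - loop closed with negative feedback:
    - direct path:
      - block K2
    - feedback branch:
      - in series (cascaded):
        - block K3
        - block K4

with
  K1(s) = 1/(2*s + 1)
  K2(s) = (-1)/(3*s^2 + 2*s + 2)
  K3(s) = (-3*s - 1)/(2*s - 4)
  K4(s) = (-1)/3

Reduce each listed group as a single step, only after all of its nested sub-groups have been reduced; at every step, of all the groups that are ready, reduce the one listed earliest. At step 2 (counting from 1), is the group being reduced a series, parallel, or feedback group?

(1) series reduction of K3, K4
(2) close the feedback loop around K2, (K3*K4)
(3) parallel reduction of K1, [K2/(1+K2*(K3*K4))]
Step 2 collapses a feedback group.

Therefore the answer is feedback.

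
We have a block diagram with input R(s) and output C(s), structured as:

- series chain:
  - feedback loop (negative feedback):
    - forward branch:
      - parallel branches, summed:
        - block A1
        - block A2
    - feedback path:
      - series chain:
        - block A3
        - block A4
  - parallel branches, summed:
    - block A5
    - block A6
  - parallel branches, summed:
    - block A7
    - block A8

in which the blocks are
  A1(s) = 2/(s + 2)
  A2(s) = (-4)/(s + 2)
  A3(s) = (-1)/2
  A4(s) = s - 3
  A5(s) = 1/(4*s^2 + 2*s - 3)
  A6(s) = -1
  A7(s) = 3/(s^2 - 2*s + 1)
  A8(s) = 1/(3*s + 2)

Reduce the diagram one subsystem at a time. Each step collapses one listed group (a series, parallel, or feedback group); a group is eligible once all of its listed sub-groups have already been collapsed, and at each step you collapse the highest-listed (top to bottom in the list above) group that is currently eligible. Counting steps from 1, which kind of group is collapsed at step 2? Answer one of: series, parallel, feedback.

Answer: series

Working:
Step 1. sum the parallel branches A1, A2
Step 2. combine A3, A4 in series
Step 3. feedback reduction of (A1+A2), (A3*A4)
Step 4. combine A5, A6 in parallel
Step 5. parallel reduction of A7, A8
Step 6. combine [(A1+A2)/(1+(A1+A2)*(A3*A4))], (A5+A6), (A7+A8) in series
Step 2 collapses a series group.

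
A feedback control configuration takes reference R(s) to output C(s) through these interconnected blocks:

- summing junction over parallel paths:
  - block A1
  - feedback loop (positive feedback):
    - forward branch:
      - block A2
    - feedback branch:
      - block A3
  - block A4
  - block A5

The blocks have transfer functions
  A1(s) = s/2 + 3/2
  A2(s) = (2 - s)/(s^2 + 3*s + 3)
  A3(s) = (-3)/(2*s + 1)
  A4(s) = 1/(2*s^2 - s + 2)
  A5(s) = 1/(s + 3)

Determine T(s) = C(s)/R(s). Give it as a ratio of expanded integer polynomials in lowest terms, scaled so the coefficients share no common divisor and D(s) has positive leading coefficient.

Step 1. feedback reduction of A2, A3; result (-2*s^2 + 3*s + 2)/(2*s^3 + 7*s^2 + 6*s + 9)
Step 2. combine A1, [A2/(1-A2*A3)], A4, A5 in parallel: this yields T(s), and no further normalization is needed

Final answer: (4*s^6 + 24*s^5 + 45*s^4 + 73*s^3 + 107*s^2 + 45*s + 92)/(8*s^5 + 24*s^4 + 18*s^3 + 52*s^2 + 6*s + 36)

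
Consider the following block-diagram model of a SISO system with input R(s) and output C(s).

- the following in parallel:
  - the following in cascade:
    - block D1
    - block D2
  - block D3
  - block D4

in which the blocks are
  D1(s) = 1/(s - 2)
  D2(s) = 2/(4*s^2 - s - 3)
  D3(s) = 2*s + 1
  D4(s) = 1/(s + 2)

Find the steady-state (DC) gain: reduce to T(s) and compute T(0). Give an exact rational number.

Answer: 11/6

Working:
[1] multiply D1, D2 (series), giving 2/(4*s^3 - 9*s^2 - s + 6)
[2] parallel reduction of (D1*D2), D3, D4, giving (8*s^5 + 2*s^4 - 35*s^3 - 20*s^2 + 29*s + 22)/(4*s^4 - s^3 - 19*s^2 + 4*s + 12)
Evaluating the step-2 result (the overall T(s)) at s = 0 gives T(0) = 22/12 = 11/6.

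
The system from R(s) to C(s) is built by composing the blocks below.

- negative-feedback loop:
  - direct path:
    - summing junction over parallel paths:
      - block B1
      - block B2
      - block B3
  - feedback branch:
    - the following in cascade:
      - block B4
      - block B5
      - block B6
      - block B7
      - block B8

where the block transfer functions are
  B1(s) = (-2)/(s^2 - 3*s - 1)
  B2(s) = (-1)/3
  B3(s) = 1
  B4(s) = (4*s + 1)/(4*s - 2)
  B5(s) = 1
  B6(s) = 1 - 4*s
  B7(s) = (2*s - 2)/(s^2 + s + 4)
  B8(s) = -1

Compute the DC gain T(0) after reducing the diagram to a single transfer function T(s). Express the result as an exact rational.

First reduce the diagram to T(s).

Step 1. sum the parallel branches B1, B2, B3; result (2*s^2 - 6*s - 8)/(3*s^2 - 9*s - 3)
Step 2. multiply B4, B5, B6, B7, B8 (series); result (16*s^3 - 16*s^2 - s + 1)/(2*s^3 + s^2 + 7*s - 4)
Step 3. close the feedback loop around (B1+B2+B3), (B4*B5*B6*B7*B8); result (4*s^5 - 10*s^4 - 8*s^3 - 58*s^2 - 32*s + 32)/(38*s^5 - 143*s^4 - 28*s^3 + 58*s^2 + 17*s + 4)
That last expression is T(s); at s = 0 only the constant terms survive, so T(0) = 32/4 = 8.

Answer: 8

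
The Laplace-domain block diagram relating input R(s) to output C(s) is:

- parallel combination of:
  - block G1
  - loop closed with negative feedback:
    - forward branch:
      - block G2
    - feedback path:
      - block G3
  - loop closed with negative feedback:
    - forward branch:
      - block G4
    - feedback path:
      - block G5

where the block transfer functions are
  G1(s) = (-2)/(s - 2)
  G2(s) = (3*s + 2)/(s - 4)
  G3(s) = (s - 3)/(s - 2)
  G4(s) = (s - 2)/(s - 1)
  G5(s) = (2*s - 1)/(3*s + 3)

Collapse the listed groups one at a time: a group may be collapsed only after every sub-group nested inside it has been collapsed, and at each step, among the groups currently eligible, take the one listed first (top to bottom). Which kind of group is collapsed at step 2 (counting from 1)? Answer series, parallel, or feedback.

Answer: feedback

Working:
1. close the feedback loop around G2, G3
2. apply the feedback formula to G4, G5
3. sum the parallel branches G1, [G2/(1+G2*G3)], [G4/(1+G4*G5)]
The group at step 2 is a feedback group.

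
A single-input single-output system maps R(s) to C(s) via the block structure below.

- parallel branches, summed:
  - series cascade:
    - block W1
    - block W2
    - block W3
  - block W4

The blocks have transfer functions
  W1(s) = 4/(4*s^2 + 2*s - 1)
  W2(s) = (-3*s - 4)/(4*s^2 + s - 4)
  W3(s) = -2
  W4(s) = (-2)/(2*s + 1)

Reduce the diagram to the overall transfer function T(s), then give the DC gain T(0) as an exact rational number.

First reduce the diagram to T(s).

Step 1 - series reduction of W1, W2, W3, giving (24*s + 32)/(16*s^4 + 12*s^3 - 18*s^2 - 9*s + 4)
Step 2 - add (W1*W2*W3), W4 (parallel), giving (-32*s^4 - 24*s^3 + 84*s^2 + 106*s + 24)/(32*s^5 + 40*s^4 - 24*s^3 - 36*s^2 - s + 4)
The step-2 result is T(s). Setting s = 0: T(0) = 24/4 = 6.

Answer: 6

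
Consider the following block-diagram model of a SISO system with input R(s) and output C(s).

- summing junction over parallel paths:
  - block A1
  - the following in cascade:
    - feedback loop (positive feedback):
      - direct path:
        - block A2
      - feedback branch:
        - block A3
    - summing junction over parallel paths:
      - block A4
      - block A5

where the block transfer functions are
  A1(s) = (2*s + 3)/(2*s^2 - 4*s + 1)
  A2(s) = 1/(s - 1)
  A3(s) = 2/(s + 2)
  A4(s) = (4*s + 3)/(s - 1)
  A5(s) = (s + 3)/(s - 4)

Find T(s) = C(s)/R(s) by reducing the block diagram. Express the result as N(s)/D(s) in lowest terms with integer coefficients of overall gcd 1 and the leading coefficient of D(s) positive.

First reduce the diagram to T(s).

[1] reduce the feedback loop with forward A2 and return A3 = (s + 2)/(s^2 + s - 4)
[2] sum the parallel branches A4, A5 = (5*s^2 - 11*s - 15)/(s^2 - 5*s + 4)
[3] series reduction of [A2/(1-A2*A3)], (A4+A5) = (5*s^3 - s^2 - 37*s - 30)/(s^4 - 4*s^3 - 5*s^2 + 24*s - 16)
[4] reduce the parallel group A1, ([A2/(1-A2*A3)]*(A4+A5)): this yields T(s), and no further normalization is needed

Answer: (12*s^5 - 27*s^4 - 87*s^3 + 120*s^2 + 123*s - 78)/(2*s^6 - 12*s^5 + 7*s^4 + 64*s^3 - 133*s^2 + 88*s - 16)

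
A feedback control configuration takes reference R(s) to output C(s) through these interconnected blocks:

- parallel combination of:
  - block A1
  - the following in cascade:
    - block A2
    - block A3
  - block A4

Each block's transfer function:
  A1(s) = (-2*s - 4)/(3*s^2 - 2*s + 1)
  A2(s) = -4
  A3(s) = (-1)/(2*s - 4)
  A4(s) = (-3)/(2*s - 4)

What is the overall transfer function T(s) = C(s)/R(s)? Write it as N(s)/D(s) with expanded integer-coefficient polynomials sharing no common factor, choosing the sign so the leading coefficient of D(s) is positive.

(1) combine A2, A3 in series = 2/(s - 2)
(2) reduce the parallel group A1, (A2*A3), A4 - this is the overall T(s), already in the required normalized form

Therefore the answer is (-s^2 - 2*s + 17)/(6*s^3 - 16*s^2 + 10*s - 4).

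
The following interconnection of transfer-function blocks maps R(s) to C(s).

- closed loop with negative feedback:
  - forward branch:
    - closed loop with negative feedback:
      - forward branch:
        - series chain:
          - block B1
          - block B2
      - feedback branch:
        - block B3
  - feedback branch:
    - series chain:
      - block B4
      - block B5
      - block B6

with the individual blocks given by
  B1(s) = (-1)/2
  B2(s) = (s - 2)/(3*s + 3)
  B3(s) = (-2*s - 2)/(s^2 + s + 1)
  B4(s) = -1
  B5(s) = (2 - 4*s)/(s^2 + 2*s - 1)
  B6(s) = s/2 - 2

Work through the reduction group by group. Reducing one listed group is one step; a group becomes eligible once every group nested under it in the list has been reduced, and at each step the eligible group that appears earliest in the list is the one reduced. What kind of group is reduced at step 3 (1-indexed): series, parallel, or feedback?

Step 1 - series reduction of B1, B2
Step 2 - apply the feedback formula to (B1*B2), B3
Step 3 - combine B4, B5, B6 in series
Step 4 - feedback reduction of [(B1*B2)/(1+(B1*B2)*B3)], (B4*B5*B6)
Step 3: series.

Answer: series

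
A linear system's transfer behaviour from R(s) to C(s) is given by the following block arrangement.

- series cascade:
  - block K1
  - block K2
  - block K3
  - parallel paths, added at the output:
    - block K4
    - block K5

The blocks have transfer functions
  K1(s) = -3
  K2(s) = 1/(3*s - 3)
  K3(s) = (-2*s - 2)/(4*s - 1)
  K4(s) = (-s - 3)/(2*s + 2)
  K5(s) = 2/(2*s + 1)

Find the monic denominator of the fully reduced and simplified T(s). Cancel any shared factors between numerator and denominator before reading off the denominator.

Reducing step by step:

1. reduce the parallel group K4, K5; result (-2*s^2 - 3*s + 1)/(4*s^2 + 6*s + 2)
2. combine K1, K2, K3, (K4+K5) in series; result (-2*s^2 - 3*s + 1)/(8*s^3 - 6*s^2 - 3*s + 1)
Step 2 gives the fully reduced T(s), with no common factor left to cancel. The denominator's leading coefficient is 8, so divide each of its coefficients by 8 to get the monic form.

Answer: s^3 - 3*s^2/4 - 3*s/8 + 1/8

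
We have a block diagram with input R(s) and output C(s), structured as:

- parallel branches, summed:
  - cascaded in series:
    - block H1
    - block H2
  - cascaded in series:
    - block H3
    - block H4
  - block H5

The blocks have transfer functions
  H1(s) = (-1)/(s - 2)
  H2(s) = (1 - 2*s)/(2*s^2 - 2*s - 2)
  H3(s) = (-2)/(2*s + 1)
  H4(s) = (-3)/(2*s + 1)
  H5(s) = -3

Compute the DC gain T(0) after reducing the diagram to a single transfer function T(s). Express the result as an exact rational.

Step 1. cascade H1, H2 -> (2*s - 1)/(2*s^3 - 6*s^2 + 2*s + 4)
Step 2. series reduction of H3, H4 -> 6/(4*s^2 + 4*s + 1)
Step 3. reduce the parallel group (H1*H2), (H3*H4), H5 -> (-24*s^5 + 48*s^4 + 62*s^3 - 86*s^2 - 44*s + 11)/(8*s^5 - 16*s^4 - 14*s^3 + 18*s^2 + 18*s + 4)
That last expression is T(s); at s = 0 only the constant terms survive, so T(0) = 11/4.

Hence the answer: 11/4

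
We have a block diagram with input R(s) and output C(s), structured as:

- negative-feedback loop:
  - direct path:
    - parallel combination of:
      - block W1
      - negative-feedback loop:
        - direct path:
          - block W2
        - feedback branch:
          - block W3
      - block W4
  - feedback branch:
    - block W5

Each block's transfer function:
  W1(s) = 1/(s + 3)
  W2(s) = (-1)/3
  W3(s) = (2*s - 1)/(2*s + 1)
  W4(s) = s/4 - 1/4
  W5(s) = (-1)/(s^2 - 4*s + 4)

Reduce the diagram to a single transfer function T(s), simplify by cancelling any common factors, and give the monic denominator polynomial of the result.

1. reduce the feedback loop with forward W2 and return W3 gives (-2*s - 1)/(4*s + 4)
2. combine W1, [W2/(1+W2*W3)], W4 in parallel gives (s^3 + s^2 - 4*s - 2)/(4*s^2 + 16*s + 12)
3. apply the feedback formula to (W1+[W2/(1+W2*W3)]+W4), W5 gives (s^5 - 3*s^4 - 4*s^3 + 18*s^2 - 8*s - 8)/(4*s^4 - s^3 - 37*s^2 + 20*s + 50)
That last expression is T(s), already simplified. Scaling its denominator by 1/4 (the reciprocal of the leading coefficient) yields the monic denominator.

Therefore the answer is s^4 - s^3/4 - 37*s^2/4 + 5*s + 25/2.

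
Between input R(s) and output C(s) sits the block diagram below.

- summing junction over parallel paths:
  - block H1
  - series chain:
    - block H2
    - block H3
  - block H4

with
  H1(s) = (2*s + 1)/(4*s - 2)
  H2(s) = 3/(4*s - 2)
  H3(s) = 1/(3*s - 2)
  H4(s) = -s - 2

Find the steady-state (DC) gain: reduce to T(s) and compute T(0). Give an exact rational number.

The answer is -7/4.

Reasoning:
Step 1 - cascade H2, H3 = 3/(12*s^2 - 14*s + 4)
Step 2 - sum the parallel branches H1, (H2*H3), H4 = (-12*s^3 - 4*s^2 + 23*s - 7)/(12*s^2 - 14*s + 4)
The step-2 result is T(s). Setting s = 0: T(0) = -7/4.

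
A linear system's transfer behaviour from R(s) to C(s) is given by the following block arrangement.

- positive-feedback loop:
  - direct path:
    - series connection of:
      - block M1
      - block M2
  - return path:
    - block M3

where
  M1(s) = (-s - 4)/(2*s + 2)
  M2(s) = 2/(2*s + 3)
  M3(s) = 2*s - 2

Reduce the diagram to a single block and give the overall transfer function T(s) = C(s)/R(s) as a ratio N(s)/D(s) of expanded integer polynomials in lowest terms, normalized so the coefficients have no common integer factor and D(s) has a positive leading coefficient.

[1] multiply M1, M2 (series): (-s - 4)/(2*s^2 + 5*s + 3)
[2] close the feedback loop around (M1*M2), M3, giving the overall T(s)

Final answer: (-s - 4)/(4*s^2 + 11*s - 5)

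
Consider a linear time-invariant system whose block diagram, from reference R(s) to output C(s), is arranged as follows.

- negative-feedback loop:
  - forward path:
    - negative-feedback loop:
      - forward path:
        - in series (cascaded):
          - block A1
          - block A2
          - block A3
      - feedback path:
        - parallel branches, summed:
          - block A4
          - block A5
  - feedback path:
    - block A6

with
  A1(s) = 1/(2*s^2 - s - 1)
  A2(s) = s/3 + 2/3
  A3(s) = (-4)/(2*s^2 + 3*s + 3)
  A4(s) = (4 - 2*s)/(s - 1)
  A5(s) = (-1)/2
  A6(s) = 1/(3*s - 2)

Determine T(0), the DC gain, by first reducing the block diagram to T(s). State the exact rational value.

Step 1 - reduce the series chain A1, A2, A3; result (-4*s - 8)/(12*s^4 + 12*s^3 + 3*s^2 - 18*s - 9)
Step 2 - parallel reduction of A4, A5; result (9 - 5*s)/(2*s - 2)
Step 3 - apply the feedback formula to (A1*A2*A3), (A4+A5); result (-4*s^2 - 4*s + 8)/(12*s^5 - 9*s^3 - 11*s^2 + 11*s - 27)
Step 4 - close the feedback loop around [(A1*A2*A3)/(1+(A1*A2*A3)*(A4+A5))], A6; result (-12*s^3 - 4*s^2 + 32*s - 16)/(36*s^6 - 24*s^5 - 27*s^4 - 15*s^3 + 51*s^2 - 107*s + 62)
The step-4 result is T(s). Setting s = 0: T(0) = -16/62 = -8/31.

Final answer: -8/31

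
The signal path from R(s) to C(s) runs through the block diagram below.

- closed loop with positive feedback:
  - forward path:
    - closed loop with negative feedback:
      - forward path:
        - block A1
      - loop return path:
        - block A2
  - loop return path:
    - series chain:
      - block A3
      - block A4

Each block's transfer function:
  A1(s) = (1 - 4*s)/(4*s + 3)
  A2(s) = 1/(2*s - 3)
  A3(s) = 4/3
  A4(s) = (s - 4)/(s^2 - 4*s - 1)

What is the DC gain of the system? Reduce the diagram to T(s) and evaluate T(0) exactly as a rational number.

1. reduce the feedback loop with forward A1 and return A2 = (-8*s^2 + 14*s - 3)/(8*s^2 - 10*s - 8)
2. multiply A3, A4 (series) = (4*s - 16)/(3*s^2 - 12*s - 3)
3. close the feedback loop around [A1/(1+A1*A2)], (A3*A4) = (-24*s^4 + 138*s^3 - 153*s^2 - 6*s + 9)/(24*s^4 - 94*s^3 - 112*s^2 + 362*s - 24)
Evaluating the step-3 result (the overall T(s)) at s = 0 gives T(0) = 9/(-24) = -3/8.

Answer: -3/8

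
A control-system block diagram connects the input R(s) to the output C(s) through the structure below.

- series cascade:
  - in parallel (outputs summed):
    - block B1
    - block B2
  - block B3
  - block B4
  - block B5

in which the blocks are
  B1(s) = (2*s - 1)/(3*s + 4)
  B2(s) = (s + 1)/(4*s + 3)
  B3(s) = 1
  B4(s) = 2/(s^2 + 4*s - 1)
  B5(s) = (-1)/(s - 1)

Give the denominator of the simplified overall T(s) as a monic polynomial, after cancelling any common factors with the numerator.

Step 1: combine B1, B2 in parallel, giving (11*s^2 + 9*s + 1)/(12*s^2 + 25*s + 12)
Step 2: multiply (B1+B2), B3, B4, B5 (series), giving (-22*s^2 - 18*s - 2)/(12*s^5 + 61*s^4 + 27*s^3 - 77*s^2 - 35*s + 12)
No further cancellation is possible in the step-2 result, so that is T(s). Its denominator becomes monic after dividing by the leading coefficient 12.

Therefore the answer is s^5 + 61*s^4/12 + 9*s^3/4 - 77*s^2/12 - 35*s/12 + 1.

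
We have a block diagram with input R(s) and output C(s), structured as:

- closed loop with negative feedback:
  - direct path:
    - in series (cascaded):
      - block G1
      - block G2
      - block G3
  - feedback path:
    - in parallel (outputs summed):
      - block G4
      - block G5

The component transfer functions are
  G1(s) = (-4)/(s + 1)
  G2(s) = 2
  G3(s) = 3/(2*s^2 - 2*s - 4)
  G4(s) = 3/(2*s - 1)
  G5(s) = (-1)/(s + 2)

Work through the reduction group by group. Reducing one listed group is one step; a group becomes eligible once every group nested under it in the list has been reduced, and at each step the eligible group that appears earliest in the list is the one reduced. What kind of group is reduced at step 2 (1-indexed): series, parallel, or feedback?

Reducing step by step:

Step 1. series reduction of G1, G2, G3
Step 2. add G4, G5 (parallel)
Step 3. close the feedback loop around (G1*G2*G3), (G4+G5)
Step 2 collapses a parallel group.

Answer: parallel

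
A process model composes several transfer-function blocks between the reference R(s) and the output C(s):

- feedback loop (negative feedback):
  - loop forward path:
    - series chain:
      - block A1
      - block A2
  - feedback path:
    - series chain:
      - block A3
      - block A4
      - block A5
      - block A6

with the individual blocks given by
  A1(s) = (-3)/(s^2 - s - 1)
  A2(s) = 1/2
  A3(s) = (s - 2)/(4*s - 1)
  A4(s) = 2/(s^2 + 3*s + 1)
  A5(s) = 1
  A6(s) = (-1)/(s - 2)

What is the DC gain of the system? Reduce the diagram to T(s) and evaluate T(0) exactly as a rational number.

Step 1 - series reduction of A1, A2; result (-3)/(2*s^2 - 2*s - 2)
Step 2 - multiply A3, A4, A5, A6 (series); result (-2)/(4*s^3 + 11*s^2 + s - 1)
Step 3 - reduce the feedback loop with forward (A1*A2) and return (A3*A4*A5*A6); result (-12*s^3 - 33*s^2 - 3*s + 3)/(8*s^5 + 14*s^4 - 28*s^3 - 26*s^2 + 8)
DC gain: substitute s = 0 into T(s) from step 3: T(0) = 3/8.

Final answer: 3/8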